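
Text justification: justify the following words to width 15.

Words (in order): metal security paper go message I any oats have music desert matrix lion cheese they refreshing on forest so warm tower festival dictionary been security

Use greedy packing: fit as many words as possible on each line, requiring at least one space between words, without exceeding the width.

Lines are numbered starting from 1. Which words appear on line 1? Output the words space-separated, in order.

Answer: metal security

Derivation:
Line 1: ['metal', 'security'] (min_width=14, slack=1)
Line 2: ['paper', 'go'] (min_width=8, slack=7)
Line 3: ['message', 'I', 'any'] (min_width=13, slack=2)
Line 4: ['oats', 'have', 'music'] (min_width=15, slack=0)
Line 5: ['desert', 'matrix'] (min_width=13, slack=2)
Line 6: ['lion', 'cheese'] (min_width=11, slack=4)
Line 7: ['they', 'refreshing'] (min_width=15, slack=0)
Line 8: ['on', 'forest', 'so'] (min_width=12, slack=3)
Line 9: ['warm', 'tower'] (min_width=10, slack=5)
Line 10: ['festival'] (min_width=8, slack=7)
Line 11: ['dictionary', 'been'] (min_width=15, slack=0)
Line 12: ['security'] (min_width=8, slack=7)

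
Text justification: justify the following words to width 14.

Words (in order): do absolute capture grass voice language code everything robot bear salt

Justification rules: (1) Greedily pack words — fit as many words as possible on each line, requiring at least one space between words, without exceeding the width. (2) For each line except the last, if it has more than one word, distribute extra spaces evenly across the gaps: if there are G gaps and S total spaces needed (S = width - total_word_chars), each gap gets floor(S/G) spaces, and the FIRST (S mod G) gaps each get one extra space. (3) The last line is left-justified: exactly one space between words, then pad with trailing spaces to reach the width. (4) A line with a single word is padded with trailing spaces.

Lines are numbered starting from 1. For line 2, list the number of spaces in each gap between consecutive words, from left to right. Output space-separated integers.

Answer: 2

Derivation:
Line 1: ['do', 'absolute'] (min_width=11, slack=3)
Line 2: ['capture', 'grass'] (min_width=13, slack=1)
Line 3: ['voice', 'language'] (min_width=14, slack=0)
Line 4: ['code'] (min_width=4, slack=10)
Line 5: ['everything'] (min_width=10, slack=4)
Line 6: ['robot', 'bear'] (min_width=10, slack=4)
Line 7: ['salt'] (min_width=4, slack=10)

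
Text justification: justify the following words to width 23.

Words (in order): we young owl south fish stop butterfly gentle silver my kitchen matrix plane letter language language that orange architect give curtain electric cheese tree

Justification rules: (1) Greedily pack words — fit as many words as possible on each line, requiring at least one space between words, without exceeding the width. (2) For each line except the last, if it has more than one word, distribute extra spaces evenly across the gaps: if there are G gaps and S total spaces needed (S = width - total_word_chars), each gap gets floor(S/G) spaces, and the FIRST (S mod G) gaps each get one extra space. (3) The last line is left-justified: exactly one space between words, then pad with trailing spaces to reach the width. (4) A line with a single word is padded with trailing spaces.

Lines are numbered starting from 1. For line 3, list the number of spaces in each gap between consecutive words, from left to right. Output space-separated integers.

Line 1: ['we', 'young', 'owl', 'south', 'fish'] (min_width=23, slack=0)
Line 2: ['stop', 'butterfly', 'gentle'] (min_width=21, slack=2)
Line 3: ['silver', 'my', 'kitchen'] (min_width=17, slack=6)
Line 4: ['matrix', 'plane', 'letter'] (min_width=19, slack=4)
Line 5: ['language', 'language', 'that'] (min_width=22, slack=1)
Line 6: ['orange', 'architect', 'give'] (min_width=21, slack=2)
Line 7: ['curtain', 'electric', 'cheese'] (min_width=23, slack=0)
Line 8: ['tree'] (min_width=4, slack=19)

Answer: 4 4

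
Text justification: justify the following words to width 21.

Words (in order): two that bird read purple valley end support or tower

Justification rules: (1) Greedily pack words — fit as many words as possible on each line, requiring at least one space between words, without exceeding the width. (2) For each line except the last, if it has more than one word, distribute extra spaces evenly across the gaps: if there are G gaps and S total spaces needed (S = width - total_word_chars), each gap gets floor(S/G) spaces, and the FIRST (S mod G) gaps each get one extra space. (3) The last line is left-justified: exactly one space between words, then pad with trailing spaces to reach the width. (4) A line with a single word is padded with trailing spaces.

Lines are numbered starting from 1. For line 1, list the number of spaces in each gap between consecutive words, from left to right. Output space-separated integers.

Answer: 2 2 2

Derivation:
Line 1: ['two', 'that', 'bird', 'read'] (min_width=18, slack=3)
Line 2: ['purple', 'valley', 'end'] (min_width=17, slack=4)
Line 3: ['support', 'or', 'tower'] (min_width=16, slack=5)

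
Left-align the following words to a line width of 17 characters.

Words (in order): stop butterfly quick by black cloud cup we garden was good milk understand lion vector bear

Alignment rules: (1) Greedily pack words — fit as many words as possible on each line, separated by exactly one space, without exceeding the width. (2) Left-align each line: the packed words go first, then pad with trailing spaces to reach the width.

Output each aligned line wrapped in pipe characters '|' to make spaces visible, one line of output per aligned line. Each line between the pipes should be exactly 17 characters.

Line 1: ['stop', 'butterfly'] (min_width=14, slack=3)
Line 2: ['quick', 'by', 'black'] (min_width=14, slack=3)
Line 3: ['cloud', 'cup', 'we'] (min_width=12, slack=5)
Line 4: ['garden', 'was', 'good'] (min_width=15, slack=2)
Line 5: ['milk', 'understand'] (min_width=15, slack=2)
Line 6: ['lion', 'vector', 'bear'] (min_width=16, slack=1)

Answer: |stop butterfly   |
|quick by black   |
|cloud cup we     |
|garden was good  |
|milk understand  |
|lion vector bear |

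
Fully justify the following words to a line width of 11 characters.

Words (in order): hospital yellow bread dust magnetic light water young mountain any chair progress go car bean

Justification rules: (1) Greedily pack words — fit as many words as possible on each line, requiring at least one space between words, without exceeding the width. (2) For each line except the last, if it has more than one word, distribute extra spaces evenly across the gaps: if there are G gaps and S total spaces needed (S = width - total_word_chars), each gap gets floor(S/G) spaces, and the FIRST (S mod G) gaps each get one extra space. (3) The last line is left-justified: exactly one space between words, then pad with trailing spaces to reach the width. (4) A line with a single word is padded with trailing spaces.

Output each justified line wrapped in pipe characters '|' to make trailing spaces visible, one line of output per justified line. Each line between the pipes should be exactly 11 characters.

Answer: |hospital   |
|yellow     |
|bread  dust|
|magnetic   |
|light water|
|young      |
|mountain   |
|any   chair|
|progress go|
|car bean   |

Derivation:
Line 1: ['hospital'] (min_width=8, slack=3)
Line 2: ['yellow'] (min_width=6, slack=5)
Line 3: ['bread', 'dust'] (min_width=10, slack=1)
Line 4: ['magnetic'] (min_width=8, slack=3)
Line 5: ['light', 'water'] (min_width=11, slack=0)
Line 6: ['young'] (min_width=5, slack=6)
Line 7: ['mountain'] (min_width=8, slack=3)
Line 8: ['any', 'chair'] (min_width=9, slack=2)
Line 9: ['progress', 'go'] (min_width=11, slack=0)
Line 10: ['car', 'bean'] (min_width=8, slack=3)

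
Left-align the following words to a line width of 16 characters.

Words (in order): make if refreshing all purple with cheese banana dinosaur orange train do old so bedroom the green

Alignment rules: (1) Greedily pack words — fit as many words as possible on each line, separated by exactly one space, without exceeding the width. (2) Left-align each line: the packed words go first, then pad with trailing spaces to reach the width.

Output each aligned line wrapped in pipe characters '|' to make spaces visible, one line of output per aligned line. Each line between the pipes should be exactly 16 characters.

Answer: |make if         |
|refreshing all  |
|purple with     |
|cheese banana   |
|dinosaur orange |
|train do old so |
|bedroom the     |
|green           |

Derivation:
Line 1: ['make', 'if'] (min_width=7, slack=9)
Line 2: ['refreshing', 'all'] (min_width=14, slack=2)
Line 3: ['purple', 'with'] (min_width=11, slack=5)
Line 4: ['cheese', 'banana'] (min_width=13, slack=3)
Line 5: ['dinosaur', 'orange'] (min_width=15, slack=1)
Line 6: ['train', 'do', 'old', 'so'] (min_width=15, slack=1)
Line 7: ['bedroom', 'the'] (min_width=11, slack=5)
Line 8: ['green'] (min_width=5, slack=11)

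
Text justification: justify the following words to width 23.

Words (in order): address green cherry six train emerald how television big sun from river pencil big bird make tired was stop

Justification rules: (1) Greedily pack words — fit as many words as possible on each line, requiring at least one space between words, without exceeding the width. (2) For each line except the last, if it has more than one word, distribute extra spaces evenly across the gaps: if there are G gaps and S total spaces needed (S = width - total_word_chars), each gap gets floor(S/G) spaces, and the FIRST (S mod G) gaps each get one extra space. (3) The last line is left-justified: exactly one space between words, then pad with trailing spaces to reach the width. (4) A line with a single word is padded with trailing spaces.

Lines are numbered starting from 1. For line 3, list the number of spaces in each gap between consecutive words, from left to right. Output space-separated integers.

Line 1: ['address', 'green', 'cherry'] (min_width=20, slack=3)
Line 2: ['six', 'train', 'emerald', 'how'] (min_width=21, slack=2)
Line 3: ['television', 'big', 'sun', 'from'] (min_width=23, slack=0)
Line 4: ['river', 'pencil', 'big', 'bird'] (min_width=21, slack=2)
Line 5: ['make', 'tired', 'was', 'stop'] (min_width=19, slack=4)

Answer: 1 1 1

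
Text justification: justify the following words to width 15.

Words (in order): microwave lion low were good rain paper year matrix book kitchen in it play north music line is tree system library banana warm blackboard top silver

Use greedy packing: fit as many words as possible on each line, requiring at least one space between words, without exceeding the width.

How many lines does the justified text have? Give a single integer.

Answer: 11

Derivation:
Line 1: ['microwave', 'lion'] (min_width=14, slack=1)
Line 2: ['low', 'were', 'good'] (min_width=13, slack=2)
Line 3: ['rain', 'paper', 'year'] (min_width=15, slack=0)
Line 4: ['matrix', 'book'] (min_width=11, slack=4)
Line 5: ['kitchen', 'in', 'it'] (min_width=13, slack=2)
Line 6: ['play', 'north'] (min_width=10, slack=5)
Line 7: ['music', 'line', 'is'] (min_width=13, slack=2)
Line 8: ['tree', 'system'] (min_width=11, slack=4)
Line 9: ['library', 'banana'] (min_width=14, slack=1)
Line 10: ['warm', 'blackboard'] (min_width=15, slack=0)
Line 11: ['top', 'silver'] (min_width=10, slack=5)
Total lines: 11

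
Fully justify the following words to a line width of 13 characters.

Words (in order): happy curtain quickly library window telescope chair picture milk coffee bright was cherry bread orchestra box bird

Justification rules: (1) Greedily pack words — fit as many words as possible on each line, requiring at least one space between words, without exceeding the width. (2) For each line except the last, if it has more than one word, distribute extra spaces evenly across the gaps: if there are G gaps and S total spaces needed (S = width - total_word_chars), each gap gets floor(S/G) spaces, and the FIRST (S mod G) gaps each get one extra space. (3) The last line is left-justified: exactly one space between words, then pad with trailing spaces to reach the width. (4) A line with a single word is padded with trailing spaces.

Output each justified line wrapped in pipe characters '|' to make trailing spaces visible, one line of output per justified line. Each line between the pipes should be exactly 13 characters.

Line 1: ['happy', 'curtain'] (min_width=13, slack=0)
Line 2: ['quickly'] (min_width=7, slack=6)
Line 3: ['library'] (min_width=7, slack=6)
Line 4: ['window'] (min_width=6, slack=7)
Line 5: ['telescope'] (min_width=9, slack=4)
Line 6: ['chair', 'picture'] (min_width=13, slack=0)
Line 7: ['milk', 'coffee'] (min_width=11, slack=2)
Line 8: ['bright', 'was'] (min_width=10, slack=3)
Line 9: ['cherry', 'bread'] (min_width=12, slack=1)
Line 10: ['orchestra', 'box'] (min_width=13, slack=0)
Line 11: ['bird'] (min_width=4, slack=9)

Answer: |happy curtain|
|quickly      |
|library      |
|window       |
|telescope    |
|chair picture|
|milk   coffee|
|bright    was|
|cherry  bread|
|orchestra box|
|bird         |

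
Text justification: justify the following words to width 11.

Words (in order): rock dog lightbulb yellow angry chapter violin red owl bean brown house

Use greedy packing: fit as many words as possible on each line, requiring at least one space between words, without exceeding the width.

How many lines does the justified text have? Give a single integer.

Line 1: ['rock', 'dog'] (min_width=8, slack=3)
Line 2: ['lightbulb'] (min_width=9, slack=2)
Line 3: ['yellow'] (min_width=6, slack=5)
Line 4: ['angry'] (min_width=5, slack=6)
Line 5: ['chapter'] (min_width=7, slack=4)
Line 6: ['violin', 'red'] (min_width=10, slack=1)
Line 7: ['owl', 'bean'] (min_width=8, slack=3)
Line 8: ['brown', 'house'] (min_width=11, slack=0)
Total lines: 8

Answer: 8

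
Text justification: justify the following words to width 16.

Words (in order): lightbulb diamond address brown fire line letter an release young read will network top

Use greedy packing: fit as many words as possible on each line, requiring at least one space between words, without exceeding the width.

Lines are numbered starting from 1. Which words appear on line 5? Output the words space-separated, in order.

Answer: release young

Derivation:
Line 1: ['lightbulb'] (min_width=9, slack=7)
Line 2: ['diamond', 'address'] (min_width=15, slack=1)
Line 3: ['brown', 'fire', 'line'] (min_width=15, slack=1)
Line 4: ['letter', 'an'] (min_width=9, slack=7)
Line 5: ['release', 'young'] (min_width=13, slack=3)
Line 6: ['read', 'will'] (min_width=9, slack=7)
Line 7: ['network', 'top'] (min_width=11, slack=5)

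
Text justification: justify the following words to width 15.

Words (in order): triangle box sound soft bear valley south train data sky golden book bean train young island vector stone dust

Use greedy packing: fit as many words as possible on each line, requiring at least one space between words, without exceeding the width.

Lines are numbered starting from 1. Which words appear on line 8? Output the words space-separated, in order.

Answer: vector stone

Derivation:
Line 1: ['triangle', 'box'] (min_width=12, slack=3)
Line 2: ['sound', 'soft', 'bear'] (min_width=15, slack=0)
Line 3: ['valley', 'south'] (min_width=12, slack=3)
Line 4: ['train', 'data', 'sky'] (min_width=14, slack=1)
Line 5: ['golden', 'book'] (min_width=11, slack=4)
Line 6: ['bean', 'train'] (min_width=10, slack=5)
Line 7: ['young', 'island'] (min_width=12, slack=3)
Line 8: ['vector', 'stone'] (min_width=12, slack=3)
Line 9: ['dust'] (min_width=4, slack=11)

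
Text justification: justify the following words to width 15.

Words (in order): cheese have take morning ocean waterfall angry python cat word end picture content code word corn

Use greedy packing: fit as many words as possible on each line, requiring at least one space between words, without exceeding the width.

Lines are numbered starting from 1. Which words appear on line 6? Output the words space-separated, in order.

Line 1: ['cheese', 'have'] (min_width=11, slack=4)
Line 2: ['take', 'morning'] (min_width=12, slack=3)
Line 3: ['ocean', 'waterfall'] (min_width=15, slack=0)
Line 4: ['angry', 'python'] (min_width=12, slack=3)
Line 5: ['cat', 'word', 'end'] (min_width=12, slack=3)
Line 6: ['picture', 'content'] (min_width=15, slack=0)
Line 7: ['code', 'word', 'corn'] (min_width=14, slack=1)

Answer: picture content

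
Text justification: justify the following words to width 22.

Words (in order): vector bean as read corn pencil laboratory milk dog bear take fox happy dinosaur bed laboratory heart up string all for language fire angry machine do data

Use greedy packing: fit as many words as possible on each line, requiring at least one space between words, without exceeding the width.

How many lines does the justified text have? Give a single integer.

Line 1: ['vector', 'bean', 'as', 'read'] (min_width=19, slack=3)
Line 2: ['corn', 'pencil', 'laboratory'] (min_width=22, slack=0)
Line 3: ['milk', 'dog', 'bear', 'take', 'fox'] (min_width=22, slack=0)
Line 4: ['happy', 'dinosaur', 'bed'] (min_width=18, slack=4)
Line 5: ['laboratory', 'heart', 'up'] (min_width=19, slack=3)
Line 6: ['string', 'all', 'for'] (min_width=14, slack=8)
Line 7: ['language', 'fire', 'angry'] (min_width=19, slack=3)
Line 8: ['machine', 'do', 'data'] (min_width=15, slack=7)
Total lines: 8

Answer: 8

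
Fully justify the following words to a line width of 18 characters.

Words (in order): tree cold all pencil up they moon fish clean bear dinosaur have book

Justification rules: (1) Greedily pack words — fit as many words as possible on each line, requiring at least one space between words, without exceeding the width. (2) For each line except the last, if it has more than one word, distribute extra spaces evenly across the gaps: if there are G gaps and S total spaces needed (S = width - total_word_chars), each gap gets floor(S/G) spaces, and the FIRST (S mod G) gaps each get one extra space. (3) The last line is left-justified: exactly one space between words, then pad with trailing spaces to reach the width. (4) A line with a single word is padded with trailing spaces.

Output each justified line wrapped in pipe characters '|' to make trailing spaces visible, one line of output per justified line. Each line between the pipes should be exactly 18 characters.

Answer: |tree    cold   all|
|pencil   up   they|
|moon   fish  clean|
|bear dinosaur have|
|book              |

Derivation:
Line 1: ['tree', 'cold', 'all'] (min_width=13, slack=5)
Line 2: ['pencil', 'up', 'they'] (min_width=14, slack=4)
Line 3: ['moon', 'fish', 'clean'] (min_width=15, slack=3)
Line 4: ['bear', 'dinosaur', 'have'] (min_width=18, slack=0)
Line 5: ['book'] (min_width=4, slack=14)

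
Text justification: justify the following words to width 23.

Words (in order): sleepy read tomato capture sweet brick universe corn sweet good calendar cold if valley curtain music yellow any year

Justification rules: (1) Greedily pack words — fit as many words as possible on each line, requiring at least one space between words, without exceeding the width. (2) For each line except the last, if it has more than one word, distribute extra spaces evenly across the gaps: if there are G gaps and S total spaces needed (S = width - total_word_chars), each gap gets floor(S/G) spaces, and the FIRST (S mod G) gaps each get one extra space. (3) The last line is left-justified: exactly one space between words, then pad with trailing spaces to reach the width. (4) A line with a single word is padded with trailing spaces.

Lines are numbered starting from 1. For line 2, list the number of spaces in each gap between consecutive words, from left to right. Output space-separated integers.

Answer: 3 3

Derivation:
Line 1: ['sleepy', 'read', 'tomato'] (min_width=18, slack=5)
Line 2: ['capture', 'sweet', 'brick'] (min_width=19, slack=4)
Line 3: ['universe', 'corn', 'sweet'] (min_width=19, slack=4)
Line 4: ['good', 'calendar', 'cold', 'if'] (min_width=21, slack=2)
Line 5: ['valley', 'curtain', 'music'] (min_width=20, slack=3)
Line 6: ['yellow', 'any', 'year'] (min_width=15, slack=8)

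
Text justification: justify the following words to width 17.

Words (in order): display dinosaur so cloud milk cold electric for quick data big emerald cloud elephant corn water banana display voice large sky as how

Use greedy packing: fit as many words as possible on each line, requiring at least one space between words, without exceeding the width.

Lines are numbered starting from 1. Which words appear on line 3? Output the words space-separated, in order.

Line 1: ['display', 'dinosaur'] (min_width=16, slack=1)
Line 2: ['so', 'cloud', 'milk'] (min_width=13, slack=4)
Line 3: ['cold', 'electric', 'for'] (min_width=17, slack=0)
Line 4: ['quick', 'data', 'big'] (min_width=14, slack=3)
Line 5: ['emerald', 'cloud'] (min_width=13, slack=4)
Line 6: ['elephant', 'corn'] (min_width=13, slack=4)
Line 7: ['water', 'banana'] (min_width=12, slack=5)
Line 8: ['display', 'voice'] (min_width=13, slack=4)
Line 9: ['large', 'sky', 'as', 'how'] (min_width=16, slack=1)

Answer: cold electric for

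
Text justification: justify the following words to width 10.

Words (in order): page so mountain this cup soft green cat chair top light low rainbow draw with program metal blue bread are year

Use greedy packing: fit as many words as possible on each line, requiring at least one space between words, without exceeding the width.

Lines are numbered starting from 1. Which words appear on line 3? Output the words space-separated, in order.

Line 1: ['page', 'so'] (min_width=7, slack=3)
Line 2: ['mountain'] (min_width=8, slack=2)
Line 3: ['this', 'cup'] (min_width=8, slack=2)
Line 4: ['soft', 'green'] (min_width=10, slack=0)
Line 5: ['cat', 'chair'] (min_width=9, slack=1)
Line 6: ['top', 'light'] (min_width=9, slack=1)
Line 7: ['low'] (min_width=3, slack=7)
Line 8: ['rainbow'] (min_width=7, slack=3)
Line 9: ['draw', 'with'] (min_width=9, slack=1)
Line 10: ['program'] (min_width=7, slack=3)
Line 11: ['metal', 'blue'] (min_width=10, slack=0)
Line 12: ['bread', 'are'] (min_width=9, slack=1)
Line 13: ['year'] (min_width=4, slack=6)

Answer: this cup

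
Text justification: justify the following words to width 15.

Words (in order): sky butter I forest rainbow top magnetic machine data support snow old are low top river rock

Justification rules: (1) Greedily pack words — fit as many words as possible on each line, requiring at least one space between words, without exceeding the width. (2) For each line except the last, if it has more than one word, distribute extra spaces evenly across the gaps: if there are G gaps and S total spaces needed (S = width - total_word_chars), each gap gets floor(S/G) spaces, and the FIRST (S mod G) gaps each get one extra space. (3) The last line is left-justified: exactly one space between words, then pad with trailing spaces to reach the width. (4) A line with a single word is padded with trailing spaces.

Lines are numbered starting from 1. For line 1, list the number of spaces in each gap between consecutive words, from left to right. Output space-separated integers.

Line 1: ['sky', 'butter', 'I'] (min_width=12, slack=3)
Line 2: ['forest', 'rainbow'] (min_width=14, slack=1)
Line 3: ['top', 'magnetic'] (min_width=12, slack=3)
Line 4: ['machine', 'data'] (min_width=12, slack=3)
Line 5: ['support', 'snow'] (min_width=12, slack=3)
Line 6: ['old', 'are', 'low', 'top'] (min_width=15, slack=0)
Line 7: ['river', 'rock'] (min_width=10, slack=5)

Answer: 3 2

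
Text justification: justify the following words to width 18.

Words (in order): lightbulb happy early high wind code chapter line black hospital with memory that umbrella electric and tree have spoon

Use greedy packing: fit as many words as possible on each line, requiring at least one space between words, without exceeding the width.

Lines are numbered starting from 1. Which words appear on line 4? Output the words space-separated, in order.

Line 1: ['lightbulb', 'happy'] (min_width=15, slack=3)
Line 2: ['early', 'high', 'wind'] (min_width=15, slack=3)
Line 3: ['code', 'chapter', 'line'] (min_width=17, slack=1)
Line 4: ['black', 'hospital'] (min_width=14, slack=4)
Line 5: ['with', 'memory', 'that'] (min_width=16, slack=2)
Line 6: ['umbrella', 'electric'] (min_width=17, slack=1)
Line 7: ['and', 'tree', 'have'] (min_width=13, slack=5)
Line 8: ['spoon'] (min_width=5, slack=13)

Answer: black hospital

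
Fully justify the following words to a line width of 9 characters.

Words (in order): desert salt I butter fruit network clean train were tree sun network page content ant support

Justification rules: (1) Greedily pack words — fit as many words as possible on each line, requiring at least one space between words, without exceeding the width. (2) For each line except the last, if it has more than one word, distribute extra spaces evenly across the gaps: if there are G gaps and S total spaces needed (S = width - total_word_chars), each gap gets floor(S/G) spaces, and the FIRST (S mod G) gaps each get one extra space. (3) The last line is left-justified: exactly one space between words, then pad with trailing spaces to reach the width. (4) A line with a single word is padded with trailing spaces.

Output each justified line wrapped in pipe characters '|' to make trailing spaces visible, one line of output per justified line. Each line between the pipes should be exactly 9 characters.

Line 1: ['desert'] (min_width=6, slack=3)
Line 2: ['salt', 'I'] (min_width=6, slack=3)
Line 3: ['butter'] (min_width=6, slack=3)
Line 4: ['fruit'] (min_width=5, slack=4)
Line 5: ['network'] (min_width=7, slack=2)
Line 6: ['clean'] (min_width=5, slack=4)
Line 7: ['train'] (min_width=5, slack=4)
Line 8: ['were', 'tree'] (min_width=9, slack=0)
Line 9: ['sun'] (min_width=3, slack=6)
Line 10: ['network'] (min_width=7, slack=2)
Line 11: ['page'] (min_width=4, slack=5)
Line 12: ['content'] (min_width=7, slack=2)
Line 13: ['ant'] (min_width=3, slack=6)
Line 14: ['support'] (min_width=7, slack=2)

Answer: |desert   |
|salt    I|
|butter   |
|fruit    |
|network  |
|clean    |
|train    |
|were tree|
|sun      |
|network  |
|page     |
|content  |
|ant      |
|support  |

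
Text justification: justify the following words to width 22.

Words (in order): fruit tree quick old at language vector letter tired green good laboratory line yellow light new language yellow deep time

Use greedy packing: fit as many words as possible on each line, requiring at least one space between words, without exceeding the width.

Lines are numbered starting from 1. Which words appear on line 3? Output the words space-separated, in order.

Answer: letter tired green

Derivation:
Line 1: ['fruit', 'tree', 'quick', 'old'] (min_width=20, slack=2)
Line 2: ['at', 'language', 'vector'] (min_width=18, slack=4)
Line 3: ['letter', 'tired', 'green'] (min_width=18, slack=4)
Line 4: ['good', 'laboratory', 'line'] (min_width=20, slack=2)
Line 5: ['yellow', 'light', 'new'] (min_width=16, slack=6)
Line 6: ['language', 'yellow', 'deep'] (min_width=20, slack=2)
Line 7: ['time'] (min_width=4, slack=18)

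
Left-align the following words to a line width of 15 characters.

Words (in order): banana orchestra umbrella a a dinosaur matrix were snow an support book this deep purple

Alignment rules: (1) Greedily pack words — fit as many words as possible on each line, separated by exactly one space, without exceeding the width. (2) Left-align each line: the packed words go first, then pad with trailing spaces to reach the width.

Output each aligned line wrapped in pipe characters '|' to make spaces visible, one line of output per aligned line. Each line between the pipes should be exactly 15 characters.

Answer: |banana         |
|orchestra      |
|umbrella a a   |
|dinosaur matrix|
|were snow an   |
|support book   |
|this deep      |
|purple         |

Derivation:
Line 1: ['banana'] (min_width=6, slack=9)
Line 2: ['orchestra'] (min_width=9, slack=6)
Line 3: ['umbrella', 'a', 'a'] (min_width=12, slack=3)
Line 4: ['dinosaur', 'matrix'] (min_width=15, slack=0)
Line 5: ['were', 'snow', 'an'] (min_width=12, slack=3)
Line 6: ['support', 'book'] (min_width=12, slack=3)
Line 7: ['this', 'deep'] (min_width=9, slack=6)
Line 8: ['purple'] (min_width=6, slack=9)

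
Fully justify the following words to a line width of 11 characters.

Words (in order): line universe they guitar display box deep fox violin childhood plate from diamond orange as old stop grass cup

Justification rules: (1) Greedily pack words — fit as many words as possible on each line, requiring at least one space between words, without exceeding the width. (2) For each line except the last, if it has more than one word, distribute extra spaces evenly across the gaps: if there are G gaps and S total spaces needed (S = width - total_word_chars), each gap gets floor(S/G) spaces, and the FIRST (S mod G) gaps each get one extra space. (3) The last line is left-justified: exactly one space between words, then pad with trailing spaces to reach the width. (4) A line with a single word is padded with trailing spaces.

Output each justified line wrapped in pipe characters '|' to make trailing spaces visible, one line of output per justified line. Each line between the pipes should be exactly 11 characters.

Answer: |line       |
|universe   |
|they guitar|
|display box|
|deep    fox|
|violin     |
|childhood  |
|plate  from|
|diamond    |
|orange   as|
|old    stop|
|grass cup  |

Derivation:
Line 1: ['line'] (min_width=4, slack=7)
Line 2: ['universe'] (min_width=8, slack=3)
Line 3: ['they', 'guitar'] (min_width=11, slack=0)
Line 4: ['display', 'box'] (min_width=11, slack=0)
Line 5: ['deep', 'fox'] (min_width=8, slack=3)
Line 6: ['violin'] (min_width=6, slack=5)
Line 7: ['childhood'] (min_width=9, slack=2)
Line 8: ['plate', 'from'] (min_width=10, slack=1)
Line 9: ['diamond'] (min_width=7, slack=4)
Line 10: ['orange', 'as'] (min_width=9, slack=2)
Line 11: ['old', 'stop'] (min_width=8, slack=3)
Line 12: ['grass', 'cup'] (min_width=9, slack=2)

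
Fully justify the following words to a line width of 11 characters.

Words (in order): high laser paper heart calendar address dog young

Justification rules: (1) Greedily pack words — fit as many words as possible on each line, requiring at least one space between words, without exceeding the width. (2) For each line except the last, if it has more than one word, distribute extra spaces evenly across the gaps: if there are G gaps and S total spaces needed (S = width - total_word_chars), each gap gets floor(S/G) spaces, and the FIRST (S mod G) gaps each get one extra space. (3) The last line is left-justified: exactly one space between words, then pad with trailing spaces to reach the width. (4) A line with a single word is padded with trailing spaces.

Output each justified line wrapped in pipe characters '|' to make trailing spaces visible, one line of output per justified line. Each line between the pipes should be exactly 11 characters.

Line 1: ['high', 'laser'] (min_width=10, slack=1)
Line 2: ['paper', 'heart'] (min_width=11, slack=0)
Line 3: ['calendar'] (min_width=8, slack=3)
Line 4: ['address', 'dog'] (min_width=11, slack=0)
Line 5: ['young'] (min_width=5, slack=6)

Answer: |high  laser|
|paper heart|
|calendar   |
|address dog|
|young      |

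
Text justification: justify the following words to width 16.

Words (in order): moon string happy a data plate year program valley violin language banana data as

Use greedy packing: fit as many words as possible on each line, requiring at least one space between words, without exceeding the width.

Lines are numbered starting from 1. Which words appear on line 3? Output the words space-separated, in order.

Line 1: ['moon', 'string'] (min_width=11, slack=5)
Line 2: ['happy', 'a', 'data'] (min_width=12, slack=4)
Line 3: ['plate', 'year'] (min_width=10, slack=6)
Line 4: ['program', 'valley'] (min_width=14, slack=2)
Line 5: ['violin', 'language'] (min_width=15, slack=1)
Line 6: ['banana', 'data', 'as'] (min_width=14, slack=2)

Answer: plate year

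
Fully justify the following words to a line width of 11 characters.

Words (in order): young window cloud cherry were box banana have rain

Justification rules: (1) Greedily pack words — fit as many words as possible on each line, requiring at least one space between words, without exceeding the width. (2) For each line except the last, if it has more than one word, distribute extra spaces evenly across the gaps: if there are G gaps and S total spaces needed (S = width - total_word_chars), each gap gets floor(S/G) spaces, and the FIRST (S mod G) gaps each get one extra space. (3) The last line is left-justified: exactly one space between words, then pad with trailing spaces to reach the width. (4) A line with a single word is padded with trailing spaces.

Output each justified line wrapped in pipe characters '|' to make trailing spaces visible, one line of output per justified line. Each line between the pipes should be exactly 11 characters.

Answer: |young      |
|window     |
|cloud      |
|cherry were|
|box  banana|
|have rain  |

Derivation:
Line 1: ['young'] (min_width=5, slack=6)
Line 2: ['window'] (min_width=6, slack=5)
Line 3: ['cloud'] (min_width=5, slack=6)
Line 4: ['cherry', 'were'] (min_width=11, slack=0)
Line 5: ['box', 'banana'] (min_width=10, slack=1)
Line 6: ['have', 'rain'] (min_width=9, slack=2)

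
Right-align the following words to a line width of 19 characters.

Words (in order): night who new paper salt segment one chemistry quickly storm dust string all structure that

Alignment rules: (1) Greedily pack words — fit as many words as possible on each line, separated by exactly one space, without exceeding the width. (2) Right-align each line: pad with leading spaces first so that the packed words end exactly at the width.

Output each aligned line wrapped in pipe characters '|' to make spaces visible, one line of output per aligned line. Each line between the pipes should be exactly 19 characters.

Line 1: ['night', 'who', 'new', 'paper'] (min_width=19, slack=0)
Line 2: ['salt', 'segment', 'one'] (min_width=16, slack=3)
Line 3: ['chemistry', 'quickly'] (min_width=17, slack=2)
Line 4: ['storm', 'dust', 'string'] (min_width=17, slack=2)
Line 5: ['all', 'structure', 'that'] (min_width=18, slack=1)

Answer: |night who new paper|
|   salt segment one|
|  chemistry quickly|
|  storm dust string|
| all structure that|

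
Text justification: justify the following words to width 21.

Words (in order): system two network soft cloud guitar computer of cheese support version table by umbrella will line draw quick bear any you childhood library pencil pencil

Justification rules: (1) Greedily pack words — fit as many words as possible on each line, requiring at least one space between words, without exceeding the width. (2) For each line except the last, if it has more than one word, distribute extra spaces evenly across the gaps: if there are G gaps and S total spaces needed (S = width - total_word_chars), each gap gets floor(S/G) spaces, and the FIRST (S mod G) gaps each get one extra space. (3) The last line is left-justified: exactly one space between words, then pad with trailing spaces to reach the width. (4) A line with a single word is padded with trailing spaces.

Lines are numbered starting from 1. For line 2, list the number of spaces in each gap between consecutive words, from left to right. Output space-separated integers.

Answer: 3 3

Derivation:
Line 1: ['system', 'two', 'network'] (min_width=18, slack=3)
Line 2: ['soft', 'cloud', 'guitar'] (min_width=17, slack=4)
Line 3: ['computer', 'of', 'cheese'] (min_width=18, slack=3)
Line 4: ['support', 'version', 'table'] (min_width=21, slack=0)
Line 5: ['by', 'umbrella', 'will', 'line'] (min_width=21, slack=0)
Line 6: ['draw', 'quick', 'bear', 'any'] (min_width=19, slack=2)
Line 7: ['you', 'childhood', 'library'] (min_width=21, slack=0)
Line 8: ['pencil', 'pencil'] (min_width=13, slack=8)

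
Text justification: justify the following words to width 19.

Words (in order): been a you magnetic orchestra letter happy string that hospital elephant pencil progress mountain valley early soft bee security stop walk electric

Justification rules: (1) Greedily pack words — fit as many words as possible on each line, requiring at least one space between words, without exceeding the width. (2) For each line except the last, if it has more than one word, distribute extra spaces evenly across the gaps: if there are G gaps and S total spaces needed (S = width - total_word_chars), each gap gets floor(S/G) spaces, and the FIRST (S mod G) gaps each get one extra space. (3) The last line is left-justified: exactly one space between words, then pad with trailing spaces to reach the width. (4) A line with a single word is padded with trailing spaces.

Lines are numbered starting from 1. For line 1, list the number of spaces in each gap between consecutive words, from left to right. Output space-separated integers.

Line 1: ['been', 'a', 'you', 'magnetic'] (min_width=19, slack=0)
Line 2: ['orchestra', 'letter'] (min_width=16, slack=3)
Line 3: ['happy', 'string', 'that'] (min_width=17, slack=2)
Line 4: ['hospital', 'elephant'] (min_width=17, slack=2)
Line 5: ['pencil', 'progress'] (min_width=15, slack=4)
Line 6: ['mountain', 'valley'] (min_width=15, slack=4)
Line 7: ['early', 'soft', 'bee'] (min_width=14, slack=5)
Line 8: ['security', 'stop', 'walk'] (min_width=18, slack=1)
Line 9: ['electric'] (min_width=8, slack=11)

Answer: 1 1 1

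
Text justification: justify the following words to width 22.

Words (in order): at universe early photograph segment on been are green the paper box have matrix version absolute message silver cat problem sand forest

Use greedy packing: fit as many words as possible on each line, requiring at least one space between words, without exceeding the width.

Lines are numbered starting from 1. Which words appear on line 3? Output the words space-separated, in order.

Line 1: ['at', 'universe', 'early'] (min_width=17, slack=5)
Line 2: ['photograph', 'segment', 'on'] (min_width=21, slack=1)
Line 3: ['been', 'are', 'green', 'the'] (min_width=18, slack=4)
Line 4: ['paper', 'box', 'have', 'matrix'] (min_width=21, slack=1)
Line 5: ['version', 'absolute'] (min_width=16, slack=6)
Line 6: ['message', 'silver', 'cat'] (min_width=18, slack=4)
Line 7: ['problem', 'sand', 'forest'] (min_width=19, slack=3)

Answer: been are green the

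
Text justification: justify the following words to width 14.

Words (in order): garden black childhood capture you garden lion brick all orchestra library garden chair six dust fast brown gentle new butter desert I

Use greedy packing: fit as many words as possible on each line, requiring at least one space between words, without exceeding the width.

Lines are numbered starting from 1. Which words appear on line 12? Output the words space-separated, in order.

Answer: I

Derivation:
Line 1: ['garden', 'black'] (min_width=12, slack=2)
Line 2: ['childhood'] (min_width=9, slack=5)
Line 3: ['capture', 'you'] (min_width=11, slack=3)
Line 4: ['garden', 'lion'] (min_width=11, slack=3)
Line 5: ['brick', 'all'] (min_width=9, slack=5)
Line 6: ['orchestra'] (min_width=9, slack=5)
Line 7: ['library', 'garden'] (min_width=14, slack=0)
Line 8: ['chair', 'six', 'dust'] (min_width=14, slack=0)
Line 9: ['fast', 'brown'] (min_width=10, slack=4)
Line 10: ['gentle', 'new'] (min_width=10, slack=4)
Line 11: ['butter', 'desert'] (min_width=13, slack=1)
Line 12: ['I'] (min_width=1, slack=13)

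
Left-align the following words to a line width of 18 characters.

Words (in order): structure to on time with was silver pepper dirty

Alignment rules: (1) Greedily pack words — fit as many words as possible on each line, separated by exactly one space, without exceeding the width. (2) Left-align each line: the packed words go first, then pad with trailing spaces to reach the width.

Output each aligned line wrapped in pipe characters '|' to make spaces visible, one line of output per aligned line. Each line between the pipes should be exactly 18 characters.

Answer: |structure to on   |
|time with was     |
|silver pepper     |
|dirty             |

Derivation:
Line 1: ['structure', 'to', 'on'] (min_width=15, slack=3)
Line 2: ['time', 'with', 'was'] (min_width=13, slack=5)
Line 3: ['silver', 'pepper'] (min_width=13, slack=5)
Line 4: ['dirty'] (min_width=5, slack=13)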